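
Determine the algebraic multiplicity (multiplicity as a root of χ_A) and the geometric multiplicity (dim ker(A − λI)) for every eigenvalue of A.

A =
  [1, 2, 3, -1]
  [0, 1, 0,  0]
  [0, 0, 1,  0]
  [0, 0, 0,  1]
λ = 1: alg = 4, geom = 3

Step 1 — factor the characteristic polynomial to read off the algebraic multiplicities:
  χ_A(x) = (x - 1)^4

Step 2 — compute geometric multiplicities via the rank-nullity identity g(λ) = n − rank(A − λI):
  rank(A − (1)·I) = 1, so dim ker(A − (1)·I) = n − 1 = 3

Summary:
  λ = 1: algebraic multiplicity = 4, geometric multiplicity = 3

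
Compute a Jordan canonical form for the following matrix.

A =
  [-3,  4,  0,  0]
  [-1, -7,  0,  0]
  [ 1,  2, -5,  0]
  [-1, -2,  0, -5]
J_2(-5) ⊕ J_1(-5) ⊕ J_1(-5)

The characteristic polynomial is
  det(x·I − A) = x^4 + 20*x^3 + 150*x^2 + 500*x + 625 = (x + 5)^4

Eigenvalues and multiplicities (the geometric multiplicity of λ is n − rank(A − λI), which equals the number of Jordan blocks for λ):
  λ = -5: algebraic multiplicity = 4, geometric multiplicity = 3

Determining the block sizes for each eigenvalue:
  λ = -5: 3 blocks summing to 4 forces exactly one block of size 2 and the rest size 1 → block sizes [2, 1, 1]

Assembling the blocks gives a Jordan form
J =
  [-5,  1,  0,  0]
  [ 0, -5,  0,  0]
  [ 0,  0, -5,  0]
  [ 0,  0,  0, -5]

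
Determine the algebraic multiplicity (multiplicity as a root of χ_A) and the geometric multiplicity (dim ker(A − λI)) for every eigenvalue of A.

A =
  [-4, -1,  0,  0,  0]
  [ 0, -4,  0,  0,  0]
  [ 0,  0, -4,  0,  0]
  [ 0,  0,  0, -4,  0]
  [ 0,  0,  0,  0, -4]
λ = -4: alg = 5, geom = 4

Step 1 — factor the characteristic polynomial to read off the algebraic multiplicities:
  χ_A(x) = (x + 4)^5

Step 2 — compute geometric multiplicities via the rank-nullity identity g(λ) = n − rank(A − λI):
  rank(A − (-4)·I) = 1, so dim ker(A − (-4)·I) = n − 1 = 4

Summary:
  λ = -4: algebraic multiplicity = 5, geometric multiplicity = 4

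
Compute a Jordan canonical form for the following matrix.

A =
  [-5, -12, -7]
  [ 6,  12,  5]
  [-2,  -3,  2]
J_3(3)

The characteristic polynomial is
  det(x·I − A) = x^3 - 9*x^2 + 27*x - 27 = (x - 3)^3

Eigenvalues and multiplicities (the geometric multiplicity of λ is n − rank(A − λI), which equals the number of Jordan blocks for λ):
  λ = 3: algebraic multiplicity = 3, geometric multiplicity = 1

Determining the block sizes for each eigenvalue:
  λ = 3: one block (gm = 1), so the single block has size am = 3 → block sizes [3]

Assembling the blocks gives a Jordan form
J =
  [3, 1, 0]
  [0, 3, 1]
  [0, 0, 3]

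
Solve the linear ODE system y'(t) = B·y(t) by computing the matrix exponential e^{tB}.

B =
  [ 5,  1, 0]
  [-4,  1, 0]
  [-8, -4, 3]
e^{tB} =
  [2*t*exp(3*t) + exp(3*t), t*exp(3*t), 0]
  [-4*t*exp(3*t), -2*t*exp(3*t) + exp(3*t), 0]
  [-8*t*exp(3*t), -4*t*exp(3*t), exp(3*t)]

Strategy: write B = P · J · P⁻¹ where J is a Jordan canonical form, so e^{tB} = P · e^{tJ} · P⁻¹, and e^{tJ} can be computed block-by-block.

B has Jordan form
J =
  [3, 1, 0]
  [0, 3, 0]
  [0, 0, 3]
(up to reordering of blocks).

Per-block formulas:
  For a 1×1 block at λ = 3: exp(t · [3]) = [e^(3t)].
  For a 2×2 Jordan block J_2(3): exp(t · J_2(3)) = e^(3t)·(I + t·N), where N is the 2×2 nilpotent shift.

After assembling e^{tJ} and conjugating by P, we get:

e^{tB} =
  [2*t*exp(3*t) + exp(3*t), t*exp(3*t), 0]
  [-4*t*exp(3*t), -2*t*exp(3*t) + exp(3*t), 0]
  [-8*t*exp(3*t), -4*t*exp(3*t), exp(3*t)]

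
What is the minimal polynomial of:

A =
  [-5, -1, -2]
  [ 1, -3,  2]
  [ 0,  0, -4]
x^2 + 8*x + 16

The characteristic polynomial is χ_A(x) = (x + 4)^3, so the eigenvalues are known. The minimal polynomial is
  m_A(x) = Π_λ (x − λ)^{k_λ}
where k_λ is the size of the *largest* Jordan block for λ (equivalently, the smallest k with (A − λI)^k v = 0 for every generalised eigenvector v of λ).

  λ = -4: largest Jordan block has size 2, contributing (x + 4)^2

So m_A(x) = (x + 4)^2 = x^2 + 8*x + 16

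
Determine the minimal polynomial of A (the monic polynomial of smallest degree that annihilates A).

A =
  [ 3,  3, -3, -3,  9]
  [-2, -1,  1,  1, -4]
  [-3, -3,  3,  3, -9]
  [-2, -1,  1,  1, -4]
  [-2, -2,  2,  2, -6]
x^3

The characteristic polynomial is χ_A(x) = x^5, so the eigenvalues are known. The minimal polynomial is
  m_A(x) = Π_λ (x − λ)^{k_λ}
where k_λ is the size of the *largest* Jordan block for λ (equivalently, the smallest k with (A − λI)^k v = 0 for every generalised eigenvector v of λ).

  λ = 0: largest Jordan block has size 3, contributing (x − 0)^3

So m_A(x) = x^3 = x^3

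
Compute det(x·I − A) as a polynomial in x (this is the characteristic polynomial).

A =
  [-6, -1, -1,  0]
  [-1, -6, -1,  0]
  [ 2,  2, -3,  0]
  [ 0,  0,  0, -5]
x^4 + 20*x^3 + 150*x^2 + 500*x + 625

Expanding det(x·I − A) (e.g. by cofactor expansion or by noting that A is similar to its Jordan form J, which has the same characteristic polynomial as A) gives
  χ_A(x) = x^4 + 20*x^3 + 150*x^2 + 500*x + 625
which factors as (x + 5)^4. The eigenvalues (with algebraic multiplicities) are λ = -5 with multiplicity 4.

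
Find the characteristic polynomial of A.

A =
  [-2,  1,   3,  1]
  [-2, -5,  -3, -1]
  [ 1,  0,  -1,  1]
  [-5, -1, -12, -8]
x^4 + 16*x^3 + 96*x^2 + 256*x + 256

Expanding det(x·I − A) (e.g. by cofactor expansion or by noting that A is similar to its Jordan form J, which has the same characteristic polynomial as A) gives
  χ_A(x) = x^4 + 16*x^3 + 96*x^2 + 256*x + 256
which factors as (x + 4)^4. The eigenvalues (with algebraic multiplicities) are λ = -4 with multiplicity 4.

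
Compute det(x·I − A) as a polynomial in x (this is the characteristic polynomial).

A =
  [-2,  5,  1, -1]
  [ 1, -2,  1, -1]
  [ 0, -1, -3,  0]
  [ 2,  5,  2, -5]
x^4 + 12*x^3 + 54*x^2 + 108*x + 81

Expanding det(x·I − A) (e.g. by cofactor expansion or by noting that A is similar to its Jordan form J, which has the same characteristic polynomial as A) gives
  χ_A(x) = x^4 + 12*x^3 + 54*x^2 + 108*x + 81
which factors as (x + 3)^4. The eigenvalues (with algebraic multiplicities) are λ = -3 with multiplicity 4.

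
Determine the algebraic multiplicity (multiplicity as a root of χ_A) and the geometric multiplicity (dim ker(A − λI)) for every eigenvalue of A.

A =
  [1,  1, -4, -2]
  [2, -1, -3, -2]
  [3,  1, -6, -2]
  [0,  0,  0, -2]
λ = -2: alg = 4, geom = 2

Step 1 — factor the characteristic polynomial to read off the algebraic multiplicities:
  χ_A(x) = (x + 2)^4

Step 2 — compute geometric multiplicities via the rank-nullity identity g(λ) = n − rank(A − λI):
  rank(A − (-2)·I) = 2, so dim ker(A − (-2)·I) = n − 2 = 2

Summary:
  λ = -2: algebraic multiplicity = 4, geometric multiplicity = 2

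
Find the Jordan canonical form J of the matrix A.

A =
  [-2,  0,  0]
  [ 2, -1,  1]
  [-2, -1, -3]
J_2(-2) ⊕ J_1(-2)

The characteristic polynomial is
  det(x·I − A) = x^3 + 6*x^2 + 12*x + 8 = (x + 2)^3

Eigenvalues and multiplicities (the geometric multiplicity of λ is n − rank(A − λI), which equals the number of Jordan blocks for λ):
  λ = -2: algebraic multiplicity = 3, geometric multiplicity = 2

Determining the block sizes for each eigenvalue:
  λ = -2: 2 blocks summing to 3 forces exactly one block of size 2 and the rest size 1 → block sizes [2, 1]

Assembling the blocks gives a Jordan form
J =
  [-2,  1,  0]
  [ 0, -2,  0]
  [ 0,  0, -2]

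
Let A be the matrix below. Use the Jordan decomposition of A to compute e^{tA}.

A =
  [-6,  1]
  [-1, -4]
e^{tA} =
  [-t*exp(-5*t) + exp(-5*t), t*exp(-5*t)]
  [-t*exp(-5*t), t*exp(-5*t) + exp(-5*t)]

Strategy: write A = P · J · P⁻¹ where J is a Jordan canonical form, so e^{tA} = P · e^{tJ} · P⁻¹, and e^{tJ} can be computed block-by-block.

A has Jordan form
J =
  [-5,  1]
  [ 0, -5]
(up to reordering of blocks).

Per-block formulas:
  For a 2×2 Jordan block J_2(-5): exp(t · J_2(-5)) = e^(-5t)·(I + t·N), where N is the 2×2 nilpotent shift.

After assembling e^{tJ} and conjugating by P, we get:

e^{tA} =
  [-t*exp(-5*t) + exp(-5*t), t*exp(-5*t)]
  [-t*exp(-5*t), t*exp(-5*t) + exp(-5*t)]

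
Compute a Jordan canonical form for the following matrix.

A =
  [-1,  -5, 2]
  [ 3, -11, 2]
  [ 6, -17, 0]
J_3(-4)

The characteristic polynomial is
  det(x·I − A) = x^3 + 12*x^2 + 48*x + 64 = (x + 4)^3

Eigenvalues and multiplicities (the geometric multiplicity of λ is n − rank(A − λI), which equals the number of Jordan blocks for λ):
  λ = -4: algebraic multiplicity = 3, geometric multiplicity = 1

Determining the block sizes for each eigenvalue:
  λ = -4: one block (gm = 1), so the single block has size am = 3 → block sizes [3]

Assembling the blocks gives a Jordan form
J =
  [-4,  1,  0]
  [ 0, -4,  1]
  [ 0,  0, -4]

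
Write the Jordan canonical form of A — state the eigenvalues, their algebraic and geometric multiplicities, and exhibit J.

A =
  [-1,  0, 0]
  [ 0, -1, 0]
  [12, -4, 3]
J_1(-1) ⊕ J_1(-1) ⊕ J_1(3)

The characteristic polynomial is
  det(x·I − A) = x^3 - x^2 - 5*x - 3 = (x - 3)*(x + 1)^2

Eigenvalues and multiplicities (the geometric multiplicity of λ is n − rank(A − λI), which equals the number of Jordan blocks for λ):
  λ = -1: algebraic multiplicity = 2, geometric multiplicity = 2
  λ = 3: algebraic multiplicity = 1, geometric multiplicity = 1

Determining the block sizes for each eigenvalue:
  λ = -1: gm = am = 2, so every block has size 1 → block sizes [1, 1]
  λ = 3: one block (gm = 1), so the single block has size am = 1 → block sizes [1]

Assembling the blocks gives a Jordan form
J =
  [-1,  0, 0]
  [ 0, -1, 0]
  [ 0,  0, 3]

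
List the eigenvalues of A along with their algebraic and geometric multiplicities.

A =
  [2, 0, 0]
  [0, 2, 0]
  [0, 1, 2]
λ = 2: alg = 3, geom = 2

Step 1 — factor the characteristic polynomial to read off the algebraic multiplicities:
  χ_A(x) = (x - 2)^3

Step 2 — compute geometric multiplicities via the rank-nullity identity g(λ) = n − rank(A − λI):
  rank(A − (2)·I) = 1, so dim ker(A − (2)·I) = n − 1 = 2

Summary:
  λ = 2: algebraic multiplicity = 3, geometric multiplicity = 2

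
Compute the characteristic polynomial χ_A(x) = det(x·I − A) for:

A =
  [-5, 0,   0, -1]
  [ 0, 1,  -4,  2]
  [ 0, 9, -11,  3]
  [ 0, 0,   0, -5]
x^4 + 20*x^3 + 150*x^2 + 500*x + 625

Expanding det(x·I − A) (e.g. by cofactor expansion or by noting that A is similar to its Jordan form J, which has the same characteristic polynomial as A) gives
  χ_A(x) = x^4 + 20*x^3 + 150*x^2 + 500*x + 625
which factors as (x + 5)^4. The eigenvalues (with algebraic multiplicities) are λ = -5 with multiplicity 4.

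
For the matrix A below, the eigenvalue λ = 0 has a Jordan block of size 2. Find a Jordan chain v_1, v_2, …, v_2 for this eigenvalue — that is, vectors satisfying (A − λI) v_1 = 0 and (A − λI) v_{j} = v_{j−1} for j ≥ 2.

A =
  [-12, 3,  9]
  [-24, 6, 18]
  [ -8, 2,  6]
A Jordan chain for λ = 0 of length 2:
v_1 = (-12, -24, -8)ᵀ
v_2 = (1, 0, 0)ᵀ

Let N = A − (0)·I. We want v_2 with N^2 v_2 = 0 but N^1 v_2 ≠ 0; then v_{j-1} := N · v_j for j = 2, …, 2.

Pick v_2 = (1, 0, 0)ᵀ.
Then v_1 = N · v_2 = (-12, -24, -8)ᵀ.

Sanity check: (A − (0)·I) v_1 = (0, 0, 0)ᵀ = 0. ✓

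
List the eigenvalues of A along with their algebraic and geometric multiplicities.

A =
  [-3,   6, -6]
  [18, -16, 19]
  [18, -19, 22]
λ = -3: alg = 1, geom = 1; λ = 3: alg = 2, geom = 1

Step 1 — factor the characteristic polynomial to read off the algebraic multiplicities:
  χ_A(x) = (x - 3)^2*(x + 3)

Step 2 — compute geometric multiplicities via the rank-nullity identity g(λ) = n − rank(A − λI):
  rank(A − (-3)·I) = 2, so dim ker(A − (-3)·I) = n − 2 = 1
  rank(A − (3)·I) = 2, so dim ker(A − (3)·I) = n − 2 = 1

Summary:
  λ = -3: algebraic multiplicity = 1, geometric multiplicity = 1
  λ = 3: algebraic multiplicity = 2, geometric multiplicity = 1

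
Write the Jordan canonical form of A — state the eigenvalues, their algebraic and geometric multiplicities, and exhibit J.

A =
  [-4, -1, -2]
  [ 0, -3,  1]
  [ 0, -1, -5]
J_3(-4)

The characteristic polynomial is
  det(x·I − A) = x^3 + 12*x^2 + 48*x + 64 = (x + 4)^3

Eigenvalues and multiplicities (the geometric multiplicity of λ is n − rank(A − λI), which equals the number of Jordan blocks for λ):
  λ = -4: algebraic multiplicity = 3, geometric multiplicity = 1

Determining the block sizes for each eigenvalue:
  λ = -4: one block (gm = 1), so the single block has size am = 3 → block sizes [3]

Assembling the blocks gives a Jordan form
J =
  [-4,  1,  0]
  [ 0, -4,  1]
  [ 0,  0, -4]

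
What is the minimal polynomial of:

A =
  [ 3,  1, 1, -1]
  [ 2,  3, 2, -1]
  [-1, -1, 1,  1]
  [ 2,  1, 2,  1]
x^2 - 4*x + 4

The characteristic polynomial is χ_A(x) = (x - 2)^4, so the eigenvalues are known. The minimal polynomial is
  m_A(x) = Π_λ (x − λ)^{k_λ}
where k_λ is the size of the *largest* Jordan block for λ (equivalently, the smallest k with (A − λI)^k v = 0 for every generalised eigenvector v of λ).

  λ = 2: largest Jordan block has size 2, contributing (x − 2)^2

So m_A(x) = (x - 2)^2 = x^2 - 4*x + 4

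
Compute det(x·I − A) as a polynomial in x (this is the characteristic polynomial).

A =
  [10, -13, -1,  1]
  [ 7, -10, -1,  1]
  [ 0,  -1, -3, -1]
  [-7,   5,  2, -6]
x^4 + 9*x^3 + 12*x^2 - 80*x - 192

Expanding det(x·I − A) (e.g. by cofactor expansion or by noting that A is similar to its Jordan form J, which has the same characteristic polynomial as A) gives
  χ_A(x) = x^4 + 9*x^3 + 12*x^2 - 80*x - 192
which factors as (x - 3)*(x + 4)^3. The eigenvalues (with algebraic multiplicities) are λ = -4 with multiplicity 3, λ = 3 with multiplicity 1.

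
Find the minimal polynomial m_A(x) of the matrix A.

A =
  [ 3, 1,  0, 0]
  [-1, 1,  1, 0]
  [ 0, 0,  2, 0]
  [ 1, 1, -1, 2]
x^3 - 6*x^2 + 12*x - 8

The characteristic polynomial is χ_A(x) = (x - 2)^4, so the eigenvalues are known. The minimal polynomial is
  m_A(x) = Π_λ (x − λ)^{k_λ}
where k_λ is the size of the *largest* Jordan block for λ (equivalently, the smallest k with (A − λI)^k v = 0 for every generalised eigenvector v of λ).

  λ = 2: largest Jordan block has size 3, contributing (x − 2)^3

So m_A(x) = (x - 2)^3 = x^3 - 6*x^2 + 12*x - 8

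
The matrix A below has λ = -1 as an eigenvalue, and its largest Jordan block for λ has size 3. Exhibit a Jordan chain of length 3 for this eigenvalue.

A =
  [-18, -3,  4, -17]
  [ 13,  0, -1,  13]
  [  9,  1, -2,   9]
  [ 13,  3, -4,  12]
A Jordan chain for λ = -1 of length 3:
v_1 = (1, 0, 0, -1)ᵀ
v_2 = (-3, 1, 1, 3)ᵀ
v_3 = (0, 1, 0, 0)ᵀ

Let N = A − (-1)·I. We want v_3 with N^3 v_3 = 0 but N^2 v_3 ≠ 0; then v_{j-1} := N · v_j for j = 3, …, 2.

Pick v_3 = (0, 1, 0, 0)ᵀ.
Then v_2 = N · v_3 = (-3, 1, 1, 3)ᵀ.
Then v_1 = N · v_2 = (1, 0, 0, -1)ᵀ.

Sanity check: (A − (-1)·I) v_1 = (0, 0, 0, 0)ᵀ = 0. ✓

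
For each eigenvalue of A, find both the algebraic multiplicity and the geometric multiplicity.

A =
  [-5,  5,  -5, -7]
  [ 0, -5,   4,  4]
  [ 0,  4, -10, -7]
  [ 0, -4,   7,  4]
λ = -5: alg = 2, geom = 1; λ = -3: alg = 2, geom = 1

Step 1 — factor the characteristic polynomial to read off the algebraic multiplicities:
  χ_A(x) = (x + 3)^2*(x + 5)^2

Step 2 — compute geometric multiplicities via the rank-nullity identity g(λ) = n − rank(A − λI):
  rank(A − (-5)·I) = 3, so dim ker(A − (-5)·I) = n − 3 = 1
  rank(A − (-3)·I) = 3, so dim ker(A − (-3)·I) = n − 3 = 1

Summary:
  λ = -5: algebraic multiplicity = 2, geometric multiplicity = 1
  λ = -3: algebraic multiplicity = 2, geometric multiplicity = 1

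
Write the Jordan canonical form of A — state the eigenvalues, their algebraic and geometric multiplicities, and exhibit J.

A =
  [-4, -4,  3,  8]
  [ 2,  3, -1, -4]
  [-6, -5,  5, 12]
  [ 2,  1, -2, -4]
J_3(0) ⊕ J_1(0)

The characteristic polynomial is
  det(x·I − A) = x^4

Eigenvalues and multiplicities (the geometric multiplicity of λ is n − rank(A − λI), which equals the number of Jordan blocks for λ):
  λ = 0: algebraic multiplicity = 4, geometric multiplicity = 2

Determining the block sizes for each eigenvalue:
  λ = 0: with am = 4 and gm = 2, the partition is not yet determined (e.g. several partitions of 4 into 2 parts exist). Let N = A − (0)·I. Computing rank(N^1) = 2, rank(N^2) = 1, rank(N^3) = 0; the number of blocks of size ≥ j is rank(N^{j−1}) − rank(N^j), giving [2, 1, 1]. So we have 1 block(s) of size 3, 1 block(s) of size 1 → block sizes [3, 1]

Assembling the blocks gives a Jordan form
J =
  [0, 1, 0, 0]
  [0, 0, 1, 0]
  [0, 0, 0, 0]
  [0, 0, 0, 0]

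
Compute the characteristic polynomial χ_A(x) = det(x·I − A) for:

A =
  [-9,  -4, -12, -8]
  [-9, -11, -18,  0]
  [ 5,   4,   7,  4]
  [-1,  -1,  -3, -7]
x^4 + 20*x^3 + 150*x^2 + 500*x + 625

Expanding det(x·I − A) (e.g. by cofactor expansion or by noting that A is similar to its Jordan form J, which has the same characteristic polynomial as A) gives
  χ_A(x) = x^4 + 20*x^3 + 150*x^2 + 500*x + 625
which factors as (x + 5)^4. The eigenvalues (with algebraic multiplicities) are λ = -5 with multiplicity 4.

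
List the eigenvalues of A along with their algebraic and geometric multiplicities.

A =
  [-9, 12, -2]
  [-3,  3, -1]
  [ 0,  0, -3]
λ = -3: alg = 3, geom = 2

Step 1 — factor the characteristic polynomial to read off the algebraic multiplicities:
  χ_A(x) = (x + 3)^3

Step 2 — compute geometric multiplicities via the rank-nullity identity g(λ) = n − rank(A − λI):
  rank(A − (-3)·I) = 1, so dim ker(A − (-3)·I) = n − 1 = 2

Summary:
  λ = -3: algebraic multiplicity = 3, geometric multiplicity = 2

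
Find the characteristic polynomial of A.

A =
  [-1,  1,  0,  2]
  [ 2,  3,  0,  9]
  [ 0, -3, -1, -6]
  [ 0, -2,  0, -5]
x^4 + 4*x^3 + 6*x^2 + 4*x + 1

Expanding det(x·I − A) (e.g. by cofactor expansion or by noting that A is similar to its Jordan form J, which has the same characteristic polynomial as A) gives
  χ_A(x) = x^4 + 4*x^3 + 6*x^2 + 4*x + 1
which factors as (x + 1)^4. The eigenvalues (with algebraic multiplicities) are λ = -1 with multiplicity 4.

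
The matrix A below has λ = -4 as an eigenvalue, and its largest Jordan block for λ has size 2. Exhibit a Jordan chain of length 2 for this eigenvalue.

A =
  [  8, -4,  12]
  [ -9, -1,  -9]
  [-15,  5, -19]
A Jordan chain for λ = -4 of length 2:
v_1 = (12, -9, -15)ᵀ
v_2 = (1, 0, 0)ᵀ

Let N = A − (-4)·I. We want v_2 with N^2 v_2 = 0 but N^1 v_2 ≠ 0; then v_{j-1} := N · v_j for j = 2, …, 2.

Pick v_2 = (1, 0, 0)ᵀ.
Then v_1 = N · v_2 = (12, -9, -15)ᵀ.

Sanity check: (A − (-4)·I) v_1 = (0, 0, 0)ᵀ = 0. ✓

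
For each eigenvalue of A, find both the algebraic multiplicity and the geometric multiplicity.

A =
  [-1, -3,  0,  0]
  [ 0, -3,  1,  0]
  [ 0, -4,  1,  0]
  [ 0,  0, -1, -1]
λ = -1: alg = 4, geom = 2

Step 1 — factor the characteristic polynomial to read off the algebraic multiplicities:
  χ_A(x) = (x + 1)^4

Step 2 — compute geometric multiplicities via the rank-nullity identity g(λ) = n − rank(A − λI):
  rank(A − (-1)·I) = 2, so dim ker(A − (-1)·I) = n − 2 = 2

Summary:
  λ = -1: algebraic multiplicity = 4, geometric multiplicity = 2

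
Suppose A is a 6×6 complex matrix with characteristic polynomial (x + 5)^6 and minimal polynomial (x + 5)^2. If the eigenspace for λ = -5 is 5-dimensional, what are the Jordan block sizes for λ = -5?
Block sizes for λ = -5: [2, 1, 1, 1, 1]

Step 1 — from the characteristic polynomial, algebraic multiplicity of λ = -5 is 6. From dim ker(A − (-5)·I) = 5, there are exactly 5 Jordan blocks for λ = -5.
Step 2 — from the minimal polynomial, the factor (x + 5)^2 tells us the largest block for λ = -5 has size 2.
Step 3 — with total size 6, 5 blocks, and largest block 2, the block sizes (in nonincreasing order) are [2, 1, 1, 1, 1].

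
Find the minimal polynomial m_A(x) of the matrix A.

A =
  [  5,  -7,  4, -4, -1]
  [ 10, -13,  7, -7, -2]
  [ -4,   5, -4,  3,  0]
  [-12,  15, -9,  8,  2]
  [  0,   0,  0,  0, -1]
x^3 + 3*x^2 + 3*x + 1

The characteristic polynomial is χ_A(x) = (x + 1)^5, so the eigenvalues are known. The minimal polynomial is
  m_A(x) = Π_λ (x − λ)^{k_λ}
where k_λ is the size of the *largest* Jordan block for λ (equivalently, the smallest k with (A − λI)^k v = 0 for every generalised eigenvector v of λ).

  λ = -1: largest Jordan block has size 3, contributing (x + 1)^3

So m_A(x) = (x + 1)^3 = x^3 + 3*x^2 + 3*x + 1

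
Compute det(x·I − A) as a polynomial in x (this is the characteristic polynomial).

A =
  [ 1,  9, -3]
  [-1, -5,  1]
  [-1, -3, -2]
x^3 + 6*x^2 + 12*x + 8

Expanding det(x·I − A) (e.g. by cofactor expansion or by noting that A is similar to its Jordan form J, which has the same characteristic polynomial as A) gives
  χ_A(x) = x^3 + 6*x^2 + 12*x + 8
which factors as (x + 2)^3. The eigenvalues (with algebraic multiplicities) are λ = -2 with multiplicity 3.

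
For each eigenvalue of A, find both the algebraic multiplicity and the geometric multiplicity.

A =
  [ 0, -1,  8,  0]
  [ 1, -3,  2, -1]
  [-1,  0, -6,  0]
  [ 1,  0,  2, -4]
λ = -4: alg = 1, geom = 1; λ = -3: alg = 3, geom = 1

Step 1 — factor the characteristic polynomial to read off the algebraic multiplicities:
  χ_A(x) = (x + 3)^3*(x + 4)

Step 2 — compute geometric multiplicities via the rank-nullity identity g(λ) = n − rank(A − λI):
  rank(A − (-4)·I) = 3, so dim ker(A − (-4)·I) = n − 3 = 1
  rank(A − (-3)·I) = 3, so dim ker(A − (-3)·I) = n − 3 = 1

Summary:
  λ = -4: algebraic multiplicity = 1, geometric multiplicity = 1
  λ = -3: algebraic multiplicity = 3, geometric multiplicity = 1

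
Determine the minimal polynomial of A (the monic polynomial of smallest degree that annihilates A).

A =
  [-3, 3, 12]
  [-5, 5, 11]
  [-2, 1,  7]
x^3 - 9*x^2 + 27*x - 27

The characteristic polynomial is χ_A(x) = (x - 3)^3, so the eigenvalues are known. The minimal polynomial is
  m_A(x) = Π_λ (x − λ)^{k_λ}
where k_λ is the size of the *largest* Jordan block for λ (equivalently, the smallest k with (A − λI)^k v = 0 for every generalised eigenvector v of λ).

  λ = 3: largest Jordan block has size 3, contributing (x − 3)^3

So m_A(x) = (x - 3)^3 = x^3 - 9*x^2 + 27*x - 27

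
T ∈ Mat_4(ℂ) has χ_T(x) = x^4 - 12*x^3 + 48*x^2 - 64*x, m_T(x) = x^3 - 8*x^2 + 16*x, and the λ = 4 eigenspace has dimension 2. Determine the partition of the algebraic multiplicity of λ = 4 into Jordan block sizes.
Block sizes for λ = 4: [2, 1]

Step 1 — from the characteristic polynomial, algebraic multiplicity of λ = 4 is 3. From dim ker(T − (4)·I) = 2, there are exactly 2 Jordan blocks for λ = 4.
Step 2 — from the minimal polynomial, the factor (x − 4)^2 tells us the largest block for λ = 4 has size 2.
Step 3 — with total size 3, 2 blocks, and largest block 2, the block sizes (in nonincreasing order) are [2, 1].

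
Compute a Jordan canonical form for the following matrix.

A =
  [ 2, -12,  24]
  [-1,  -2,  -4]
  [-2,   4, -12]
J_2(-4) ⊕ J_1(-4)

The characteristic polynomial is
  det(x·I − A) = x^3 + 12*x^2 + 48*x + 64 = (x + 4)^3

Eigenvalues and multiplicities (the geometric multiplicity of λ is n − rank(A − λI), which equals the number of Jordan blocks for λ):
  λ = -4: algebraic multiplicity = 3, geometric multiplicity = 2

Determining the block sizes for each eigenvalue:
  λ = -4: 2 blocks summing to 3 forces exactly one block of size 2 and the rest size 1 → block sizes [2, 1]

Assembling the blocks gives a Jordan form
J =
  [-4,  1,  0]
  [ 0, -4,  0]
  [ 0,  0, -4]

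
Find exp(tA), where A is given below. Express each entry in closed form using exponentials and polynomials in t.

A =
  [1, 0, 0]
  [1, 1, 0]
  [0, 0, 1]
e^{tA} =
  [exp(t), 0, 0]
  [t*exp(t), exp(t), 0]
  [0, 0, exp(t)]

Strategy: write A = P · J · P⁻¹ where J is a Jordan canonical form, so e^{tA} = P · e^{tJ} · P⁻¹, and e^{tJ} can be computed block-by-block.

A has Jordan form
J =
  [1, 1, 0]
  [0, 1, 0]
  [0, 0, 1]
(up to reordering of blocks).

Per-block formulas:
  For a 1×1 block at λ = 1: exp(t · [1]) = [e^(1t)].
  For a 2×2 Jordan block J_2(1): exp(t · J_2(1)) = e^(1t)·(I + t·N), where N is the 2×2 nilpotent shift.

After assembling e^{tJ} and conjugating by P, we get:

e^{tA} =
  [exp(t), 0, 0]
  [t*exp(t), exp(t), 0]
  [0, 0, exp(t)]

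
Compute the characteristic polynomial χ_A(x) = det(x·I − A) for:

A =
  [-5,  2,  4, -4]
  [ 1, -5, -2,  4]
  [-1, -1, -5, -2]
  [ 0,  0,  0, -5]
x^4 + 20*x^3 + 150*x^2 + 500*x + 625

Expanding det(x·I − A) (e.g. by cofactor expansion or by noting that A is similar to its Jordan form J, which has the same characteristic polynomial as A) gives
  χ_A(x) = x^4 + 20*x^3 + 150*x^2 + 500*x + 625
which factors as (x + 5)^4. The eigenvalues (with algebraic multiplicities) are λ = -5 with multiplicity 4.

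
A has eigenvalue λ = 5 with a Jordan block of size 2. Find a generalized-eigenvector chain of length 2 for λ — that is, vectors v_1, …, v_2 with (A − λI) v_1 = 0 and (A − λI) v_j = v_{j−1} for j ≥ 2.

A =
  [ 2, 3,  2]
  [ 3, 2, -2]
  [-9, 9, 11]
A Jordan chain for λ = 5 of length 2:
v_1 = (-3, 3, -9)ᵀ
v_2 = (1, 0, 0)ᵀ

Let N = A − (5)·I. We want v_2 with N^2 v_2 = 0 but N^1 v_2 ≠ 0; then v_{j-1} := N · v_j for j = 2, …, 2.

Pick v_2 = (1, 0, 0)ᵀ.
Then v_1 = N · v_2 = (-3, 3, -9)ᵀ.

Sanity check: (A − (5)·I) v_1 = (0, 0, 0)ᵀ = 0. ✓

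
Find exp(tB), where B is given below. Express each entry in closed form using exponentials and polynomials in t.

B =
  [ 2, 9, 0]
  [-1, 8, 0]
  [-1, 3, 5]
e^{tB} =
  [-3*t*exp(5*t) + exp(5*t), 9*t*exp(5*t), 0]
  [-t*exp(5*t), 3*t*exp(5*t) + exp(5*t), 0]
  [-t*exp(5*t), 3*t*exp(5*t), exp(5*t)]

Strategy: write B = P · J · P⁻¹ where J is a Jordan canonical form, so e^{tB} = P · e^{tJ} · P⁻¹, and e^{tJ} can be computed block-by-block.

B has Jordan form
J =
  [5, 1, 0]
  [0, 5, 0]
  [0, 0, 5]
(up to reordering of blocks).

Per-block formulas:
  For a 1×1 block at λ = 5: exp(t · [5]) = [e^(5t)].
  For a 2×2 Jordan block J_2(5): exp(t · J_2(5)) = e^(5t)·(I + t·N), where N is the 2×2 nilpotent shift.

After assembling e^{tJ} and conjugating by P, we get:

e^{tB} =
  [-3*t*exp(5*t) + exp(5*t), 9*t*exp(5*t), 0]
  [-t*exp(5*t), 3*t*exp(5*t) + exp(5*t), 0]
  [-t*exp(5*t), 3*t*exp(5*t), exp(5*t)]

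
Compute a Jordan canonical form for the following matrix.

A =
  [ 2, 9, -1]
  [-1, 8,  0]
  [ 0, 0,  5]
J_3(5)

The characteristic polynomial is
  det(x·I − A) = x^3 - 15*x^2 + 75*x - 125 = (x - 5)^3

Eigenvalues and multiplicities (the geometric multiplicity of λ is n − rank(A − λI), which equals the number of Jordan blocks for λ):
  λ = 5: algebraic multiplicity = 3, geometric multiplicity = 1

Determining the block sizes for each eigenvalue:
  λ = 5: one block (gm = 1), so the single block has size am = 3 → block sizes [3]

Assembling the blocks gives a Jordan form
J =
  [5, 1, 0]
  [0, 5, 1]
  [0, 0, 5]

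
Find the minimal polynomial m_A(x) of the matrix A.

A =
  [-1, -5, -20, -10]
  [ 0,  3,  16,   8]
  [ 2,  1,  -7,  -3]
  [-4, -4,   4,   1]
x^2 + 2*x + 1

The characteristic polynomial is χ_A(x) = (x + 1)^4, so the eigenvalues are known. The minimal polynomial is
  m_A(x) = Π_λ (x − λ)^{k_λ}
where k_λ is the size of the *largest* Jordan block for λ (equivalently, the smallest k with (A − λI)^k v = 0 for every generalised eigenvector v of λ).

  λ = -1: largest Jordan block has size 2, contributing (x + 1)^2

So m_A(x) = (x + 1)^2 = x^2 + 2*x + 1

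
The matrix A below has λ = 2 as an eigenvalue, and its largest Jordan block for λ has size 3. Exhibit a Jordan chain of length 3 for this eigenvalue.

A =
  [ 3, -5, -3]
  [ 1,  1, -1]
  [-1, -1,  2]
A Jordan chain for λ = 2 of length 3:
v_1 = (-1, 1, -2)ᵀ
v_2 = (1, 1, -1)ᵀ
v_3 = (1, 0, 0)ᵀ

Let N = A − (2)·I. We want v_3 with N^3 v_3 = 0 but N^2 v_3 ≠ 0; then v_{j-1} := N · v_j for j = 3, …, 2.

Pick v_3 = (1, 0, 0)ᵀ.
Then v_2 = N · v_3 = (1, 1, -1)ᵀ.
Then v_1 = N · v_2 = (-1, 1, -2)ᵀ.

Sanity check: (A − (2)·I) v_1 = (0, 0, 0)ᵀ = 0. ✓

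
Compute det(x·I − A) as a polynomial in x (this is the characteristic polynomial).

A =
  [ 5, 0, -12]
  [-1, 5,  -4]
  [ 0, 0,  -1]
x^3 - 9*x^2 + 15*x + 25

Expanding det(x·I − A) (e.g. by cofactor expansion or by noting that A is similar to its Jordan form J, which has the same characteristic polynomial as A) gives
  χ_A(x) = x^3 - 9*x^2 + 15*x + 25
which factors as (x - 5)^2*(x + 1). The eigenvalues (with algebraic multiplicities) are λ = -1 with multiplicity 1, λ = 5 with multiplicity 2.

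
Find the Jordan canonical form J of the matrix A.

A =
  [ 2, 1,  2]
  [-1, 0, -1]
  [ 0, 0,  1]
J_3(1)

The characteristic polynomial is
  det(x·I − A) = x^3 - 3*x^2 + 3*x - 1 = (x - 1)^3

Eigenvalues and multiplicities (the geometric multiplicity of λ is n − rank(A − λI), which equals the number of Jordan blocks for λ):
  λ = 1: algebraic multiplicity = 3, geometric multiplicity = 1

Determining the block sizes for each eigenvalue:
  λ = 1: one block (gm = 1), so the single block has size am = 3 → block sizes [3]

Assembling the blocks gives a Jordan form
J =
  [1, 1, 0]
  [0, 1, 1]
  [0, 0, 1]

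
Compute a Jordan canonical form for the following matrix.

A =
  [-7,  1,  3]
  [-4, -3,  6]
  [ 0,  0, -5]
J_2(-5) ⊕ J_1(-5)

The characteristic polynomial is
  det(x·I − A) = x^3 + 15*x^2 + 75*x + 125 = (x + 5)^3

Eigenvalues and multiplicities (the geometric multiplicity of λ is n − rank(A − λI), which equals the number of Jordan blocks for λ):
  λ = -5: algebraic multiplicity = 3, geometric multiplicity = 2

Determining the block sizes for each eigenvalue:
  λ = -5: 2 blocks summing to 3 forces exactly one block of size 2 and the rest size 1 → block sizes [2, 1]

Assembling the blocks gives a Jordan form
J =
  [-5,  1,  0]
  [ 0, -5,  0]
  [ 0,  0, -5]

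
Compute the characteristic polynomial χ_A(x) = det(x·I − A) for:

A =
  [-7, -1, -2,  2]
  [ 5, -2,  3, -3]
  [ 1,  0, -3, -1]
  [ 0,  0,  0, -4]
x^4 + 16*x^3 + 96*x^2 + 256*x + 256

Expanding det(x·I − A) (e.g. by cofactor expansion or by noting that A is similar to its Jordan form J, which has the same characteristic polynomial as A) gives
  χ_A(x) = x^4 + 16*x^3 + 96*x^2 + 256*x + 256
which factors as (x + 4)^4. The eigenvalues (with algebraic multiplicities) are λ = -4 with multiplicity 4.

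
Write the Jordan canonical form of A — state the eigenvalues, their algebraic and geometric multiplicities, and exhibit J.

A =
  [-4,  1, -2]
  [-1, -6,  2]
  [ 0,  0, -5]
J_2(-5) ⊕ J_1(-5)

The characteristic polynomial is
  det(x·I − A) = x^3 + 15*x^2 + 75*x + 125 = (x + 5)^3

Eigenvalues and multiplicities (the geometric multiplicity of λ is n − rank(A − λI), which equals the number of Jordan blocks for λ):
  λ = -5: algebraic multiplicity = 3, geometric multiplicity = 2

Determining the block sizes for each eigenvalue:
  λ = -5: 2 blocks summing to 3 forces exactly one block of size 2 and the rest size 1 → block sizes [2, 1]

Assembling the blocks gives a Jordan form
J =
  [-5,  1,  0]
  [ 0, -5,  0]
  [ 0,  0, -5]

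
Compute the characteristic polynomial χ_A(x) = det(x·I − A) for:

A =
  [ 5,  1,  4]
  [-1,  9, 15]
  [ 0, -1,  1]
x^3 - 15*x^2 + 75*x - 125

Expanding det(x·I − A) (e.g. by cofactor expansion or by noting that A is similar to its Jordan form J, which has the same characteristic polynomial as A) gives
  χ_A(x) = x^3 - 15*x^2 + 75*x - 125
which factors as (x - 5)^3. The eigenvalues (with algebraic multiplicities) are λ = 5 with multiplicity 3.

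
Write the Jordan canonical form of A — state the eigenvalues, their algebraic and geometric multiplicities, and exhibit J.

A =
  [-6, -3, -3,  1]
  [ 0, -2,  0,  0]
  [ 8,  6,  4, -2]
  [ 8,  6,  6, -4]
J_2(-2) ⊕ J_1(-2) ⊕ J_1(-2)

The characteristic polynomial is
  det(x·I − A) = x^4 + 8*x^3 + 24*x^2 + 32*x + 16 = (x + 2)^4

Eigenvalues and multiplicities (the geometric multiplicity of λ is n − rank(A − λI), which equals the number of Jordan blocks for λ):
  λ = -2: algebraic multiplicity = 4, geometric multiplicity = 3

Determining the block sizes for each eigenvalue:
  λ = -2: 3 blocks summing to 4 forces exactly one block of size 2 and the rest size 1 → block sizes [2, 1, 1]

Assembling the blocks gives a Jordan form
J =
  [-2,  1,  0,  0]
  [ 0, -2,  0,  0]
  [ 0,  0, -2,  0]
  [ 0,  0,  0, -2]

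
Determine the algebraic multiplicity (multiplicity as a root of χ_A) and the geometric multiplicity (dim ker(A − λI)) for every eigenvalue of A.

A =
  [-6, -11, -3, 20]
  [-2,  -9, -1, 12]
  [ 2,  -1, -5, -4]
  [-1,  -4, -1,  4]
λ = -4: alg = 4, geom = 2

Step 1 — factor the characteristic polynomial to read off the algebraic multiplicities:
  χ_A(x) = (x + 4)^4

Step 2 — compute geometric multiplicities via the rank-nullity identity g(λ) = n − rank(A − λI):
  rank(A − (-4)·I) = 2, so dim ker(A − (-4)·I) = n − 2 = 2

Summary:
  λ = -4: algebraic multiplicity = 4, geometric multiplicity = 2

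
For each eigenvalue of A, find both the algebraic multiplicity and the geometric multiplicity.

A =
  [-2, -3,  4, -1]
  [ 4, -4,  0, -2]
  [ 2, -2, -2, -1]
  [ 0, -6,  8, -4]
λ = -4: alg = 2, geom = 1; λ = -2: alg = 2, geom = 1

Step 1 — factor the characteristic polynomial to read off the algebraic multiplicities:
  χ_A(x) = (x + 2)^2*(x + 4)^2

Step 2 — compute geometric multiplicities via the rank-nullity identity g(λ) = n − rank(A − λI):
  rank(A − (-4)·I) = 3, so dim ker(A − (-4)·I) = n − 3 = 1
  rank(A − (-2)·I) = 3, so dim ker(A − (-2)·I) = n − 3 = 1

Summary:
  λ = -4: algebraic multiplicity = 2, geometric multiplicity = 1
  λ = -2: algebraic multiplicity = 2, geometric multiplicity = 1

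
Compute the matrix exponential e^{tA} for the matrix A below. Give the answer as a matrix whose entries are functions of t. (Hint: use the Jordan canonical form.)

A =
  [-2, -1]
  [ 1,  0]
e^{tA} =
  [-t*exp(-t) + exp(-t), -t*exp(-t)]
  [t*exp(-t), t*exp(-t) + exp(-t)]

Strategy: write A = P · J · P⁻¹ where J is a Jordan canonical form, so e^{tA} = P · e^{tJ} · P⁻¹, and e^{tJ} can be computed block-by-block.

A has Jordan form
J =
  [-1,  1]
  [ 0, -1]
(up to reordering of blocks).

Per-block formulas:
  For a 2×2 Jordan block J_2(-1): exp(t · J_2(-1)) = e^(-1t)·(I + t·N), where N is the 2×2 nilpotent shift.

After assembling e^{tJ} and conjugating by P, we get:

e^{tA} =
  [-t*exp(-t) + exp(-t), -t*exp(-t)]
  [t*exp(-t), t*exp(-t) + exp(-t)]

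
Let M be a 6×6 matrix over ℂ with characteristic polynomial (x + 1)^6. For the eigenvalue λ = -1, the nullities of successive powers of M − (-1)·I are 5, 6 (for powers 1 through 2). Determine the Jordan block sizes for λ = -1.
Block sizes for λ = -1: [2, 1, 1, 1, 1]

From the dimensions of kernels of powers, the number of Jordan blocks of size at least j is d_j − d_{j−1} where d_j = dim ker(N^j) (with d_0 = 0). Computing the differences gives [5, 1].
The number of blocks of size exactly k is (#blocks of size ≥ k) − (#blocks of size ≥ k + 1), so the partition is: 4 block(s) of size 1, 1 block(s) of size 2.
In nonincreasing order the block sizes are [2, 1, 1, 1, 1].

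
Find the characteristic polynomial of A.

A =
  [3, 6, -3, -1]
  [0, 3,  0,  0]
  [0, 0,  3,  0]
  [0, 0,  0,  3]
x^4 - 12*x^3 + 54*x^2 - 108*x + 81

Expanding det(x·I − A) (e.g. by cofactor expansion or by noting that A is similar to its Jordan form J, which has the same characteristic polynomial as A) gives
  χ_A(x) = x^4 - 12*x^3 + 54*x^2 - 108*x + 81
which factors as (x - 3)^4. The eigenvalues (with algebraic multiplicities) are λ = 3 with multiplicity 4.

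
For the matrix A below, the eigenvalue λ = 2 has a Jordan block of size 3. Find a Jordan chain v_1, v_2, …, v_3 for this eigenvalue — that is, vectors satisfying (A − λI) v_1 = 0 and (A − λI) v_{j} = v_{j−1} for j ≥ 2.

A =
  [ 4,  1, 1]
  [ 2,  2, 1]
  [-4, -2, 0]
A Jordan chain for λ = 2 of length 3:
v_1 = (2, 0, -4)ᵀ
v_2 = (2, 2, -4)ᵀ
v_3 = (1, 0, 0)ᵀ

Let N = A − (2)·I. We want v_3 with N^3 v_3 = 0 but N^2 v_3 ≠ 0; then v_{j-1} := N · v_j for j = 3, …, 2.

Pick v_3 = (1, 0, 0)ᵀ.
Then v_2 = N · v_3 = (2, 2, -4)ᵀ.
Then v_1 = N · v_2 = (2, 0, -4)ᵀ.

Sanity check: (A − (2)·I) v_1 = (0, 0, 0)ᵀ = 0. ✓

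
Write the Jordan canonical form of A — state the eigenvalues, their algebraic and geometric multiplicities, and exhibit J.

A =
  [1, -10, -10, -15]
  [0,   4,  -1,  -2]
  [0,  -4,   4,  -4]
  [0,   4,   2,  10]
J_1(1) ⊕ J_2(6) ⊕ J_1(6)

The characteristic polynomial is
  det(x·I − A) = x^4 - 19*x^3 + 126*x^2 - 324*x + 216 = (x - 6)^3*(x - 1)

Eigenvalues and multiplicities (the geometric multiplicity of λ is n − rank(A − λI), which equals the number of Jordan blocks for λ):
  λ = 1: algebraic multiplicity = 1, geometric multiplicity = 1
  λ = 6: algebraic multiplicity = 3, geometric multiplicity = 2

Determining the block sizes for each eigenvalue:
  λ = 1: one block (gm = 1), so the single block has size am = 1 → block sizes [1]
  λ = 6: 2 blocks summing to 3 forces exactly one block of size 2 and the rest size 1 → block sizes [2, 1]

Assembling the blocks gives a Jordan form
J =
  [1, 0, 0, 0]
  [0, 6, 1, 0]
  [0, 0, 6, 0]
  [0, 0, 0, 6]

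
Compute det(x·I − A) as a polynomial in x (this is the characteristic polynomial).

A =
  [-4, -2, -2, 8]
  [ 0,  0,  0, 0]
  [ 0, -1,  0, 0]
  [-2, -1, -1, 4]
x^4

Expanding det(x·I − A) (e.g. by cofactor expansion or by noting that A is similar to its Jordan form J, which has the same characteristic polynomial as A) gives
  χ_A(x) = x^4
which factors as x^4. The eigenvalues (with algebraic multiplicities) are λ = 0 with multiplicity 4.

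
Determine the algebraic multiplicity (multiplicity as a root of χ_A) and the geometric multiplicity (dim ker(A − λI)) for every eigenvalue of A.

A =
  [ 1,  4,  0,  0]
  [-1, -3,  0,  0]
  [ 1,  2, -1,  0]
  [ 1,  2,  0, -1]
λ = -1: alg = 4, geom = 3

Step 1 — factor the characteristic polynomial to read off the algebraic multiplicities:
  χ_A(x) = (x + 1)^4

Step 2 — compute geometric multiplicities via the rank-nullity identity g(λ) = n − rank(A − λI):
  rank(A − (-1)·I) = 1, so dim ker(A − (-1)·I) = n − 1 = 3

Summary:
  λ = -1: algebraic multiplicity = 4, geometric multiplicity = 3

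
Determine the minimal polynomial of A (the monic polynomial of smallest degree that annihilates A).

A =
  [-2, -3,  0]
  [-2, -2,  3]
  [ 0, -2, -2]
x^3 + 6*x^2 + 12*x + 8

The characteristic polynomial is χ_A(x) = (x + 2)^3, so the eigenvalues are known. The minimal polynomial is
  m_A(x) = Π_λ (x − λ)^{k_λ}
where k_λ is the size of the *largest* Jordan block for λ (equivalently, the smallest k with (A − λI)^k v = 0 for every generalised eigenvector v of λ).

  λ = -2: largest Jordan block has size 3, contributing (x + 2)^3

So m_A(x) = (x + 2)^3 = x^3 + 6*x^2 + 12*x + 8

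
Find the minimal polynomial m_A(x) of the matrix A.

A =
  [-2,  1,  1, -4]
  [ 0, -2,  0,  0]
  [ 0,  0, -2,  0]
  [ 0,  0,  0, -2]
x^2 + 4*x + 4

The characteristic polynomial is χ_A(x) = (x + 2)^4, so the eigenvalues are known. The minimal polynomial is
  m_A(x) = Π_λ (x − λ)^{k_λ}
where k_λ is the size of the *largest* Jordan block for λ (equivalently, the smallest k with (A − λI)^k v = 0 for every generalised eigenvector v of λ).

  λ = -2: largest Jordan block has size 2, contributing (x + 2)^2

So m_A(x) = (x + 2)^2 = x^2 + 4*x + 4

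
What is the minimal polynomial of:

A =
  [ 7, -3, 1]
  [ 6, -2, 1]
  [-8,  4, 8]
x^3 - 13*x^2 + 48*x - 36

The characteristic polynomial is χ_A(x) = (x - 6)^2*(x - 1), so the eigenvalues are known. The minimal polynomial is
  m_A(x) = Π_λ (x − λ)^{k_λ}
where k_λ is the size of the *largest* Jordan block for λ (equivalently, the smallest k with (A − λI)^k v = 0 for every generalised eigenvector v of λ).

  λ = 1: largest Jordan block has size 1, contributing (x − 1)
  λ = 6: largest Jordan block has size 2, contributing (x − 6)^2

So m_A(x) = (x - 6)^2*(x - 1) = x^3 - 13*x^2 + 48*x - 36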